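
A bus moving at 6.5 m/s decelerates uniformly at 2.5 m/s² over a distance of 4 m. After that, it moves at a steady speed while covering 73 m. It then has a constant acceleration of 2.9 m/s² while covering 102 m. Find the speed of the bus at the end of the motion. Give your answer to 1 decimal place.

24.8 m/s

Phase 1 (decelerating): v₀ = 6.50 m/s, a = -2.5 m/s².
v² = v₀² + 2aΔx = 6.50² + 2·-2.5·4 = 22.2 → v = 4.72 m/s
t = (v − v₀)/a = (4.72 − 6.50)/-2.5 = 0.713 s

Phase 2 (constant speed): v₀ = 4.72 m/s, a = 0 m/s².
Constant speed: t = d/v = 73/4.72 = 15.5 s

Phase 3 (accelerating): v₀ = 4.72 m/s, a = 2.9 m/s².
v² = v₀² + 2aΔx = 4.72² + 2·2.9·102 = 614 → v = 24.8 m/s
t = (v − v₀)/a = (24.8 − 4.72)/2.9 = 6.92 s
Final speed = 24.8 m/s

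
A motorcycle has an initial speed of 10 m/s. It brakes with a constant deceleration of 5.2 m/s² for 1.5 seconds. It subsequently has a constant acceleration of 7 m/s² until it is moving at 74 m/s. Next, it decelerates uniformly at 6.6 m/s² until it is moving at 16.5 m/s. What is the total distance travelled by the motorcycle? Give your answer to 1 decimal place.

794.2 m

Phase 1 (decelerating): v₀ = 10.0 m/s, a = -5.2 m/s².
v = v₀ + at = 10.0 + (-5.2)(1.5) = 2.20 m/s
Δx = v₀t + ½at² = 10.0·1.5 + 0.5·-5.2·1.5² = 9.15 m

Phase 2 (accelerating): v₀ = 2.20 m/s, a = 7 m/s².
v = v₀ + at → t = (74 − 2.20) / 7 = 10.3 s
v² = v₀² + 2aΔx → Δx = (74² − 2.20²)/(2·7) = 391 m

Phase 3 (decelerating): v₀ = 74.0 m/s, a = -6.6 m/s².
v = v₀ + at → t = (16.5 − 74.0) / -6.6 = 8.71 s
v² = v₀² + 2aΔx → Δx = (16.5² − 74.0²)/(2·-6.6) = 394 m
Total distance = 9.15 + 391 + 394 = 794 m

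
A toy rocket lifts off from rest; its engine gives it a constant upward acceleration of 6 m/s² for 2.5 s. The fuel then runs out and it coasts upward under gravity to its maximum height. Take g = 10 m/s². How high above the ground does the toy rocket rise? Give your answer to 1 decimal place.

Phase 1 (powered ascent): v₀ = 0 m/s, a = 6 m/s².
v = v₀ + at = 0 + (6)(2.5) = 15.0 m/s
Δx = v₀t + ½at² = 0·2.5 + 0.5·6·2.5² = 18.8 m

Phase 2 (coasting upward): v₀ = 15.0 m/s, a = -10 m/s².
v = v₀ + at → t = (0 − 15.0) / -10 = 1.50 s
v² = v₀² + 2aΔx → Δx = (0² − 15.0²)/(2·-10) = 11.2 m
Maximum height = 18.8 + 11.2 = 30.0 m

30.0 m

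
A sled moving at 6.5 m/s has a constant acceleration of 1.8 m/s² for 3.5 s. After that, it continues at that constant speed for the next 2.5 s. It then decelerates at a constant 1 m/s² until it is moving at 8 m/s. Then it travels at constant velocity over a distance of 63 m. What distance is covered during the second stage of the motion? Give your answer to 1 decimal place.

32.0 m

Phase 1 (accelerating): v₀ = 6.50 m/s, a = 1.8 m/s².
v = v₀ + at = 6.50 + (1.8)(3.5) = 12.8 m/s
Δx = v₀t + ½at² = 6.50·3.5 + 0.5·1.8·3.5² = 33.8 m

Phase 2 (constant speed): v₀ = 12.8 m/s, a = 0 m/s².
v = v₀ + at = 12.8 + (0)(2.5) = 12.8 m/s
Δx = v₀t + ½at² = 12.8·2.5 + 0.5·0·2.5² = 32.0 m
Distance in phase 2 = 32.0 m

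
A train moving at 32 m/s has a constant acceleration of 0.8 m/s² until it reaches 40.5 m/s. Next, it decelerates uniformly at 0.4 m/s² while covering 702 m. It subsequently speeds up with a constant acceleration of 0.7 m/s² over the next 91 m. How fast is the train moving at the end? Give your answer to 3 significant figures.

34.7 m/s

Phase 1 (accelerating): v₀ = 32.0 m/s, a = 0.8 m/s².
v = v₀ + at → t = (40.5 − 32.0) / 0.8 = 10.6 s
v² = v₀² + 2aΔx → Δx = (40.5² − 32.0²)/(2·0.8) = 385 m

Phase 2 (decelerating): v₀ = 40.5 m/s, a = -0.4 m/s².
v² = v₀² + 2aΔx = 40.5² + 2·-0.4·702 = 1080 → v = 32.8 m/s
t = (v − v₀)/a = (32.8 − 40.5)/-0.4 = 19.1 s

Phase 3 (accelerating): v₀ = 32.8 m/s, a = 0.7 m/s².
v² = v₀² + 2aΔx = 32.8² + 2·0.7·91 = 1210 → v = 34.7 m/s
t = (v − v₀)/a = (34.7 − 32.8)/0.7 = 2.69 s
Final speed = 34.7 m/s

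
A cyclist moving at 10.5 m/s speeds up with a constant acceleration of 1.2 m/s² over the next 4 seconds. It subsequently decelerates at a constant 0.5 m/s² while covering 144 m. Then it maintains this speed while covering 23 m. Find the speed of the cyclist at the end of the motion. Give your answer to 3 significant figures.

Phase 1 (accelerating): v₀ = 10.5 m/s, a = 1.2 m/s².
v = v₀ + at = 10.5 + (1.2)(4) = 15.3 m/s
Δx = v₀t + ½at² = 10.5·4 + 0.5·1.2·4² = 51.6 m

Phase 2 (decelerating): v₀ = 15.3 m/s, a = -0.5 m/s².
v² = v₀² + 2aΔx = 15.3² + 2·-0.5·144 = 90.1 → v = 9.49 m/s
t = (v − v₀)/a = (9.49 − 15.3)/-0.5 = 11.6 s

Phase 3 (constant speed): v₀ = 9.49 m/s, a = 0 m/s².
Constant speed: t = d/v = 23/9.49 = 2.42 s
Final speed = 9.49 m/s

9.49 m/s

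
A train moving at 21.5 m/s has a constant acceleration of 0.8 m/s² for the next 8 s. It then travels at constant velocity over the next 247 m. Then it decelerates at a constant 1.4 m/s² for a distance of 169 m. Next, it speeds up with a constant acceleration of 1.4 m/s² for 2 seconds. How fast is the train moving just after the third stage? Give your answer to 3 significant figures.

Phase 1 (accelerating): v₀ = 21.5 m/s, a = 0.8 m/s².
v = v₀ + at = 21.5 + (0.8)(8) = 27.9 m/s
Δx = v₀t + ½at² = 21.5·8 + 0.5·0.8·8² = 198 m

Phase 2 (constant speed): v₀ = 27.9 m/s, a = 0 m/s².
Constant speed: t = d/v = 247/27.9 = 8.85 s

Phase 3 (decelerating): v₀ = 27.9 m/s, a = -1.4 m/s².
v² = v₀² + 2aΔx = 27.9² + 2·-1.4·169 = 305 → v = 17.5 m/s
t = (v − v₀)/a = (17.5 − 27.9)/-1.4 = 7.45 s
Speed at end of phase 3 = 17.5 m/s

17.5 m/s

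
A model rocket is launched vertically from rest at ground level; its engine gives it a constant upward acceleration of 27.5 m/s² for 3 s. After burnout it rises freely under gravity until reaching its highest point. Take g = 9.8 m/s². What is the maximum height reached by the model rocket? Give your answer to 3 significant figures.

471 m

Phase 1 (powered ascent): v₀ = 0 m/s, a = 27.5 m/s².
v = v₀ + at = 0 + (27.5)(3) = 82.5 m/s
Δx = v₀t + ½at² = 0·3 + 0.5·27.5·3² = 124 m

Phase 2 (coasting upward): v₀ = 82.5 m/s, a = -9.8 m/s².
v = v₀ + at → t = (0 − 82.5) / -9.8 = 8.42 s
v² = v₀² + 2aΔx → Δx = (0² − 82.5²)/(2·-9.8) = 347 m
Maximum height = 124 + 347 = 471 m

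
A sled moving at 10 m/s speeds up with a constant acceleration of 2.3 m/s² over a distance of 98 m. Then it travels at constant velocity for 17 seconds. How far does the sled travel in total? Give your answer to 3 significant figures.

497 m

Phase 1 (accelerating): v₀ = 10.0 m/s, a = 2.3 m/s².
v² = v₀² + 2aΔx = 10.0² + 2·2.3·98 = 551 → v = 23.5 m/s
t = (v − v₀)/a = (23.5 − 10.0)/2.3 = 5.86 s

Phase 2 (constant speed): v₀ = 23.5 m/s, a = 0 m/s².
v = v₀ + at = 23.5 + (0)(17) = 23.5 m/s
Δx = v₀t + ½at² = 23.5·17 + 0.5·0·17² = 399 m
Total distance = 98.0 + 399 = 497 m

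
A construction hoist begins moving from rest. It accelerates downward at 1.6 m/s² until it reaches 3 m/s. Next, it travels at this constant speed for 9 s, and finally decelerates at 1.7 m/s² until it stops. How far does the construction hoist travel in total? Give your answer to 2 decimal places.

32.46 m

Phase 1 (accelerating): v₀ = 0 m/s, a = 1.6 m/s².
v = v₀ + at → t = (3 − 0) / 1.6 = 1.88 s
v² = v₀² + 2aΔx → Δx = (3² − 0²)/(2·1.6) = 2.81 m

Phase 2 (constant speed): v₀ = 3.00 m/s, a = 0 m/s².
v = v₀ + at = 3.00 + (0)(9) = 3.00 m/s
Δx = v₀t + ½at² = 3.00·9 + 0.5·0·9² = 27.0 m

Phase 3 (decelerating): v₀ = 3.00 m/s, a = -1.7 m/s².
v = v₀ + at → t = (0 − 3.00) / -1.7 = 1.76 s
v² = v₀² + 2aΔx → Δx = (0² − 3.00²)/(2·-1.7) = 2.65 m
Total distance = 2.81 + 27.0 + 2.65 = 32.5 m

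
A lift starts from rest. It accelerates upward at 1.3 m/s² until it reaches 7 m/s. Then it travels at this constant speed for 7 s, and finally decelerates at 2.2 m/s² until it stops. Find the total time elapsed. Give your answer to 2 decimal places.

15.57 s

Phase 1 (accelerating): v₀ = 0 m/s, a = 1.3 m/s².
v = v₀ + at → t = (7 − 0) / 1.3 = 5.38 s
v² = v₀² + 2aΔx → Δx = (7² − 0²)/(2·1.3) = 18.8 m

Phase 2 (constant speed): v₀ = 7.00 m/s, a = 0 m/s².
v = v₀ + at = 7.00 + (0)(7) = 7.00 m/s
Δx = v₀t + ½at² = 7.00·7 + 0.5·0·7² = 49.0 m

Phase 3 (decelerating): v₀ = 7.00 m/s, a = -2.2 m/s².
v = v₀ + at → t = (0 − 7.00) / -2.2 = 3.18 s
v² = v₀² + 2aΔx → Δx = (0² − 7.00²)/(2·-2.2) = 11.1 m
Total time = 5.38 + 7.00 + 3.18 = 15.6 s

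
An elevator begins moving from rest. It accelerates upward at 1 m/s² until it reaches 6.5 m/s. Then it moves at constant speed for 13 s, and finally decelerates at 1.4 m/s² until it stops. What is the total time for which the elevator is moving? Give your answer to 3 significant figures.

24.1 s

Phase 1 (accelerating): v₀ = 0 m/s, a = 1 m/s².
v = v₀ + at → t = (6.5 − 0) / 1 = 6.50 s
v² = v₀² + 2aΔx → Δx = (6.5² − 0²)/(2·1) = 21.1 m

Phase 2 (constant speed): v₀ = 6.50 m/s, a = 0 m/s².
v = v₀ + at = 6.50 + (0)(13) = 6.50 m/s
Δx = v₀t + ½at² = 6.50·13 + 0.5·0·13² = 84.5 m

Phase 3 (decelerating): v₀ = 6.50 m/s, a = -1.4 m/s².
v = v₀ + at → t = (0 − 6.50) / -1.4 = 4.64 s
v² = v₀² + 2aΔx → Δx = (0² − 6.50²)/(2·-1.4) = 15.1 m
Total time = 6.50 + 13.0 + 4.64 = 24.1 s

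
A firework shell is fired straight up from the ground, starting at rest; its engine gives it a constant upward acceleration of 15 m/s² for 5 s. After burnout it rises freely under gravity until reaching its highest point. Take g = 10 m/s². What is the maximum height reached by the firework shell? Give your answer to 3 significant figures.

469 m

Phase 1 (powered ascent): v₀ = 0 m/s, a = 15 m/s².
v = v₀ + at = 0 + (15)(5) = 75.0 m/s
Δx = v₀t + ½at² = 0·5 + 0.5·15·5² = 188 m

Phase 2 (coasting upward): v₀ = 75.0 m/s, a = -10 m/s².
v = v₀ + at → t = (0 − 75.0) / -10 = 7.50 s
v² = v₀² + 2aΔx → Δx = (0² − 75.0²)/(2·-10) = 281 m
Maximum height = 188 + 281 = 469 m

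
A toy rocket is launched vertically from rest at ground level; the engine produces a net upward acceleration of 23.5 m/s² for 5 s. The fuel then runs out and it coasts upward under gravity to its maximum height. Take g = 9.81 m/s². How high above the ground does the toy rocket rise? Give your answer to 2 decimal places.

997.43 m

Phase 1 (powered ascent): v₀ = 0 m/s, a = 23.5 m/s².
v = v₀ + at = 0 + (23.5)(5) = 118 m/s
Δx = v₀t + ½at² = 0·5 + 0.5·23.5·5² = 294 m

Phase 2 (coasting upward): v₀ = 118 m/s, a = -9.81 m/s².
v = v₀ + at → t = (0 − 118) / -9.81 = 12.0 s
v² = v₀² + 2aΔx → Δx = (0² − 118²)/(2·-9.81) = 704 m
Maximum height = 294 + 704 = 997 m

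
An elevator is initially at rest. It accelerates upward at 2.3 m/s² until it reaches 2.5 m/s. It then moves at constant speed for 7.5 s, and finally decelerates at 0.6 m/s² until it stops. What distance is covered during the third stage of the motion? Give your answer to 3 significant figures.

Phase 1 (accelerating): v₀ = 0 m/s, a = 2.3 m/s².
v = v₀ + at → t = (2.5 − 0) / 2.3 = 1.09 s
v² = v₀² + 2aΔx → Δx = (2.5² − 0²)/(2·2.3) = 1.36 m

Phase 2 (constant speed): v₀ = 2.50 m/s, a = 0 m/s².
v = v₀ + at = 2.50 + (0)(7.5) = 2.50 m/s
Δx = v₀t + ½at² = 2.50·7.5 + 0.5·0·7.5² = 18.8 m

Phase 3 (decelerating): v₀ = 2.50 m/s, a = -0.6 m/s².
v = v₀ + at → t = (0 − 2.50) / -0.6 = 4.17 s
v² = v₀² + 2aΔx → Δx = (0² − 2.50²)/(2·-0.6) = 5.21 m
Distance in phase 3 = 5.21 m

5.21 m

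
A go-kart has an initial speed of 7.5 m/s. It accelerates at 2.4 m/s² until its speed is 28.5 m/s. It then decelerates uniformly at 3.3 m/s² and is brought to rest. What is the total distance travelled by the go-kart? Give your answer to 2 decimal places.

280.57 m

Phase 1 (accelerating): v₀ = 7.50 m/s, a = 2.4 m/s².
v = v₀ + at → t = (28.5 − 7.50) / 2.4 = 8.75 s
v² = v₀² + 2aΔx → Δx = (28.5² − 7.50²)/(2·2.4) = 158 m

Phase 2 (decelerating): v₀ = 28.5 m/s, a = -3.3 m/s².
v = v₀ + at → t = (0 − 28.5) / -3.3 = 8.64 s
v² = v₀² + 2aΔx → Δx = (0² − 28.5²)/(2·-3.3) = 123 m
Total distance = 158 + 123 = 281 m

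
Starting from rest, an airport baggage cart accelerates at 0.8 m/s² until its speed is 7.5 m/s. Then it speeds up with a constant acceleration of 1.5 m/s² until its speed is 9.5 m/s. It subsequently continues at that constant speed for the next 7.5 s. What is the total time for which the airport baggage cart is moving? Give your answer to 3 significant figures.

Phase 1 (accelerating): v₀ = 0 m/s, a = 0.8 m/s².
v = v₀ + at → t = (7.5 − 0) / 0.8 = 9.38 s
v² = v₀² + 2aΔx → Δx = (7.5² − 0²)/(2·0.8) = 35.2 m

Phase 2 (accelerating): v₀ = 7.50 m/s, a = 1.5 m/s².
v = v₀ + at → t = (9.5 − 7.50) / 1.5 = 1.33 s
v² = v₀² + 2aΔx → Δx = (9.5² − 7.50²)/(2·1.5) = 11.3 m

Phase 3 (constant speed): v₀ = 9.50 m/s, a = 0 m/s².
v = v₀ + at = 9.50 + (0)(7.5) = 9.50 m/s
Δx = v₀t + ½at² = 9.50·7.5 + 0.5·0·7.5² = 71.2 m
Total time = 9.38 + 1.33 + 7.50 = 18.2 s

18.2 s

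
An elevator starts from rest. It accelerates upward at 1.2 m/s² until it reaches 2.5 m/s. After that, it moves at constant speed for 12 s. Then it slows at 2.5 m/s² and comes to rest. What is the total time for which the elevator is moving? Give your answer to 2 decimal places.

15.08 s

Phase 1 (accelerating): v₀ = 0 m/s, a = 1.2 m/s².
v = v₀ + at → t = (2.5 − 0) / 1.2 = 2.08 s
v² = v₀² + 2aΔx → Δx = (2.5² − 0²)/(2·1.2) = 2.60 m

Phase 2 (constant speed): v₀ = 2.50 m/s, a = 0 m/s².
v = v₀ + at = 2.50 + (0)(12) = 2.50 m/s
Δx = v₀t + ½at² = 2.50·12 + 0.5·0·12² = 30.0 m

Phase 3 (decelerating): v₀ = 2.50 m/s, a = -2.5 m/s².
v = v₀ + at → t = (0 − 2.50) / -2.5 = 1.00 s
v² = v₀² + 2aΔx → Δx = (0² − 2.50²)/(2·-2.5) = 1.25 m
Total time = 2.08 + 12.0 + 1.00 = 15.1 s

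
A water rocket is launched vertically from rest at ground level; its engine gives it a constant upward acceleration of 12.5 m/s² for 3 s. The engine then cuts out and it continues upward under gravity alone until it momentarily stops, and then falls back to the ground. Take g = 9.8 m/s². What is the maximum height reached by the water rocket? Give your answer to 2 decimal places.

128.00 m

Phase 1 (powered ascent): v₀ = 0 m/s, a = 12.5 m/s².
v = v₀ + at = 0 + (12.5)(3) = 37.5 m/s
Δx = v₀t + ½at² = 0·3 + 0.5·12.5·3² = 56.2 m

Phase 2 (coasting upward): v₀ = 37.5 m/s, a = -9.8 m/s².
v = v₀ + at → t = (0 − 37.5) / -9.8 = 3.83 s
v² = v₀² + 2aΔx → Δx = (0² − 37.5²)/(2·-9.8) = 71.7 m
Maximum height = 56.2 + 71.7 = 128 m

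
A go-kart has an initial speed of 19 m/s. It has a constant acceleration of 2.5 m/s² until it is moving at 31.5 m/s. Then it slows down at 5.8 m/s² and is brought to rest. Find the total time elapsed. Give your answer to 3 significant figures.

Phase 1 (accelerating): v₀ = 19.0 m/s, a = 2.5 m/s².
v = v₀ + at → t = (31.5 − 19.0) / 2.5 = 5.00 s
v² = v₀² + 2aΔx → Δx = (31.5² − 19.0²)/(2·2.5) = 126 m

Phase 2 (decelerating): v₀ = 31.5 m/s, a = -5.8 m/s².
v = v₀ + at → t = (0 − 31.5) / -5.8 = 5.43 s
v² = v₀² + 2aΔx → Δx = (0² − 31.5²)/(2·-5.8) = 85.5 m
Total time = 5.00 + 5.43 = 10.4 s

10.4 s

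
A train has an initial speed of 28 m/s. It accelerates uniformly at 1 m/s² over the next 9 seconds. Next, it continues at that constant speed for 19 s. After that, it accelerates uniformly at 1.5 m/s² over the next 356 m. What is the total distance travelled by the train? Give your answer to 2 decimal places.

1351.50 m

Phase 1 (accelerating): v₀ = 28.0 m/s, a = 1 m/s².
v = v₀ + at = 28.0 + (1)(9) = 37.0 m/s
Δx = v₀t + ½at² = 28.0·9 + 0.5·1·9² = 292 m

Phase 2 (constant speed): v₀ = 37.0 m/s, a = 0 m/s².
v = v₀ + at = 37.0 + (0)(19) = 37.0 m/s
Δx = v₀t + ½at² = 37.0·19 + 0.5·0·19² = 703 m

Phase 3 (accelerating): v₀ = 37.0 m/s, a = 1.5 m/s².
v² = v₀² + 2aΔx = 37.0² + 2·1.5·356 = 2440 → v = 49.4 m/s
t = (v − v₀)/a = (49.4 − 37.0)/1.5 = 8.24 s
Total distance = 292 + 703 + 356 = 1350 m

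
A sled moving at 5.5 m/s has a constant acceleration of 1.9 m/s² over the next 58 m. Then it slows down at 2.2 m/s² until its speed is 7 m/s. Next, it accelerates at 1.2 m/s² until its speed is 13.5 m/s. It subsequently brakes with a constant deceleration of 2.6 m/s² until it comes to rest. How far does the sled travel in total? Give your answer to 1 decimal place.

Phase 1 (accelerating): v₀ = 5.50 m/s, a = 1.9 m/s².
v² = v₀² + 2aΔx = 5.50² + 2·1.9·58 = 251 → v = 15.8 m/s
t = (v − v₀)/a = (15.8 − 5.50)/1.9 = 5.44 s

Phase 2 (decelerating): v₀ = 15.8 m/s, a = -2.2 m/s².
v = v₀ + at → t = (7 − 15.8) / -2.2 = 4.01 s
v² = v₀² + 2aΔx → Δx = (7² − 15.8²)/(2·-2.2) = 45.8 m

Phase 3 (accelerating): v₀ = 7.00 m/s, a = 1.2 m/s².
v = v₀ + at → t = (13.5 − 7.00) / 1.2 = 5.42 s
v² = v₀² + 2aΔx → Δx = (13.5² − 7.00²)/(2·1.2) = 55.5 m

Phase 4 (decelerating): v₀ = 13.5 m/s, a = -2.6 m/s².
v = v₀ + at → t = (0 − 13.5) / -2.6 = 5.19 s
v² = v₀² + 2aΔx → Δx = (0² − 13.5²)/(2·-2.6) = 35.0 m
Total distance = 58.0 + 45.8 + 55.5 + 35.0 = 194 m

194.4 m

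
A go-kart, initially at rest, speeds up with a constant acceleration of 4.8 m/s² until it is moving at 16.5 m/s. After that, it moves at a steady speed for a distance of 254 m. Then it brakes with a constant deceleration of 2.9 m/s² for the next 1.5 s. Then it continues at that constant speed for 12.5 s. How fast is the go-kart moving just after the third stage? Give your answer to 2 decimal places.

Phase 1 (accelerating): v₀ = 0 m/s, a = 4.8 m/s².
v = v₀ + at → t = (16.5 − 0) / 4.8 = 3.44 s
v² = v₀² + 2aΔx → Δx = (16.5² − 0²)/(2·4.8) = 28.4 m

Phase 2 (constant speed): v₀ = 16.5 m/s, a = 0 m/s².
Constant speed: t = d/v = 254/16.5 = 15.4 s

Phase 3 (decelerating): v₀ = 16.5 m/s, a = -2.9 m/s².
v = v₀ + at = 16.5 + (-2.9)(1.5) = 12.2 m/s
Δx = v₀t + ½at² = 16.5·1.5 + 0.5·-2.9·1.5² = 21.5 m
Speed at end of phase 3 = 12.2 m/s

12.15 m/s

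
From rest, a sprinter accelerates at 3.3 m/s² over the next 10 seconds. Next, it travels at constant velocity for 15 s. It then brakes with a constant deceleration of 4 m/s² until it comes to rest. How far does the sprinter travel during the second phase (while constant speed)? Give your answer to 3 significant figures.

Phase 1 (accelerating): v₀ = 0 m/s, a = 3.3 m/s².
v = v₀ + at = 0 + (3.3)(10) = 33.0 m/s
Δx = v₀t + ½at² = 0·10 + 0.5·3.3·10² = 165 m

Phase 2 (constant speed): v₀ = 33.0 m/s, a = 0 m/s².
v = v₀ + at = 33.0 + (0)(15) = 33.0 m/s
Δx = v₀t + ½at² = 33.0·15 + 0.5·0·15² = 495 m
Distance in phase 2 = 495 m

495 m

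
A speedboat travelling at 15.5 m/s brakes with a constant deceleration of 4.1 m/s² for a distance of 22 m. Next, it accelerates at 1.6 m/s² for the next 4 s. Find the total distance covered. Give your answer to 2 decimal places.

Phase 1 (decelerating): v₀ = 15.5 m/s, a = -4.1 m/s².
v² = v₀² + 2aΔx = 15.5² + 2·-4.1·22 = 59.9 → v = 7.74 m/s
t = (v − v₀)/a = (7.74 − 15.5)/-4.1 = 1.89 s

Phase 2 (accelerating): v₀ = 7.74 m/s, a = 1.6 m/s².
v = v₀ + at = 7.74 + (1.6)(4) = 14.1 m/s
Δx = v₀t + ½at² = 7.74·4 + 0.5·1.6·4² = 43.7 m
Total distance = 22.0 + 43.7 = 65.7 m

65.75 m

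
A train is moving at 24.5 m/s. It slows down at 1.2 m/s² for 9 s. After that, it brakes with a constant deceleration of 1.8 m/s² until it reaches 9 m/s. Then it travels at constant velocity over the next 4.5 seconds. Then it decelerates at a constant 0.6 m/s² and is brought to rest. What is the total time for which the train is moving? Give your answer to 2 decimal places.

Phase 1 (decelerating): v₀ = 24.5 m/s, a = -1.2 m/s².
v = v₀ + at = 24.5 + (-1.2)(9) = 13.7 m/s
Δx = v₀t + ½at² = 24.5·9 + 0.5·-1.2·9² = 172 m

Phase 2 (decelerating): v₀ = 13.7 m/s, a = -1.8 m/s².
v = v₀ + at → t = (9 − 13.7) / -1.8 = 2.61 s
v² = v₀² + 2aΔx → Δx = (9² − 13.7²)/(2·-1.8) = 29.6 m

Phase 3 (constant speed): v₀ = 9.00 m/s, a = 0 m/s².
v = v₀ + at = 9.00 + (0)(4.5) = 9.00 m/s
Δx = v₀t + ½at² = 9.00·4.5 + 0.5·0·4.5² = 40.5 m

Phase 4 (decelerating): v₀ = 9.00 m/s, a = -0.6 m/s².
v = v₀ + at → t = (0 − 9.00) / -0.6 = 15.0 s
v² = v₀² + 2aΔx → Δx = (0² − 9.00²)/(2·-0.6) = 67.5 m
Total time = 9.00 + 2.61 + 4.50 + 15.0 = 31.1 s

31.11 s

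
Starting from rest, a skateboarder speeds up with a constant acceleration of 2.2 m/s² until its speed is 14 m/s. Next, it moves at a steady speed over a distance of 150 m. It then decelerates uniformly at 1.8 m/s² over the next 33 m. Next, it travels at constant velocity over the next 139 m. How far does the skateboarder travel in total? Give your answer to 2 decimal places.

Phase 1 (accelerating): v₀ = 0 m/s, a = 2.2 m/s².
v = v₀ + at → t = (14 − 0) / 2.2 = 6.36 s
v² = v₀² + 2aΔx → Δx = (14² − 0²)/(2·2.2) = 44.5 m

Phase 2 (constant speed): v₀ = 14.0 m/s, a = 0 m/s².
Constant speed: t = d/v = 150/14.0 = 10.7 s

Phase 3 (decelerating): v₀ = 14.0 m/s, a = -1.8 m/s².
v² = v₀² + 2aΔx = 14.0² + 2·-1.8·33 = 77.2 → v = 8.79 m/s
t = (v − v₀)/a = (8.79 − 14.0)/-1.8 = 2.90 s

Phase 4 (constant speed): v₀ = 8.79 m/s, a = 0 m/s².
Constant speed: t = d/v = 139/8.79 = 15.8 s
Total distance = 44.5 + 150 + 33.0 + 139 = 367 m

366.55 m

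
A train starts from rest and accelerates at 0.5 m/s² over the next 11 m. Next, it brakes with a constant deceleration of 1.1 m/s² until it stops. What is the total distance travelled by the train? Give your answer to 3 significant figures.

16.0 m

Phase 1 (accelerating): v₀ = 0 m/s, a = 0.5 m/s².
v² = v₀² + 2aΔx = 0² + 2·0.5·11 = 11.0 → v = 3.32 m/s
t = (v − v₀)/a = (3.32 − 0)/0.5 = 6.63 s

Phase 2 (decelerating): v₀ = 3.32 m/s, a = -1.1 m/s².
v = v₀ + at → t = (0 − 3.32) / -1.1 = 3.02 s
v² = v₀² + 2aΔx → Δx = (0² − 3.32²)/(2·-1.1) = 5.00 m
Total distance = 11.0 + 5.00 = 16.0 m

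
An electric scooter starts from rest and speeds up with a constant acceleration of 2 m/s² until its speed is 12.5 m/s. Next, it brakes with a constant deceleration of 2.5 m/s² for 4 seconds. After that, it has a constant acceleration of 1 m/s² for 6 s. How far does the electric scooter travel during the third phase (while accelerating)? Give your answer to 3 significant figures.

Phase 1 (accelerating): v₀ = 0 m/s, a = 2 m/s².
v = v₀ + at → t = (12.5 − 0) / 2 = 6.25 s
v² = v₀² + 2aΔx → Δx = (12.5² − 0²)/(2·2) = 39.1 m

Phase 2 (decelerating): v₀ = 12.5 m/s, a = -2.5 m/s².
v = v₀ + at = 12.5 + (-2.5)(4) = 2.50 m/s
Δx = v₀t + ½at² = 12.5·4 + 0.5·-2.5·4² = 30.0 m

Phase 3 (accelerating): v₀ = 2.50 m/s, a = 1 m/s².
v = v₀ + at = 2.50 + (1)(6) = 8.50 m/s
Δx = v₀t + ½at² = 2.50·6 + 0.5·1·6² = 33.0 m
Distance in phase 3 = 33.0 m

33.0 m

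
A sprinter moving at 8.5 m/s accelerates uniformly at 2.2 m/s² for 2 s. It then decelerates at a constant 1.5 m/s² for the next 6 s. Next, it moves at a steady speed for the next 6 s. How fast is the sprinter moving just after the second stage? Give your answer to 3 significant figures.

3.90 m/s

Phase 1 (accelerating): v₀ = 8.50 m/s, a = 2.2 m/s².
v = v₀ + at = 8.50 + (2.2)(2) = 12.9 m/s
Δx = v₀t + ½at² = 8.50·2 + 0.5·2.2·2² = 21.4 m

Phase 2 (decelerating): v₀ = 12.9 m/s, a = -1.5 m/s².
v = v₀ + at = 12.9 + (-1.5)(6) = 3.90 m/s
Δx = v₀t + ½at² = 12.9·6 + 0.5·-1.5·6² = 50.4 m
Speed at end of phase 2 = 3.90 m/s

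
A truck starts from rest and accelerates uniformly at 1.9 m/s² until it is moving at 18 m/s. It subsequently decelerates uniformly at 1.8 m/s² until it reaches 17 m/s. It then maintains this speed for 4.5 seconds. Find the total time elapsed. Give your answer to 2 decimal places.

14.53 s

Phase 1 (accelerating): v₀ = 0 m/s, a = 1.9 m/s².
v = v₀ + at → t = (18 − 0) / 1.9 = 9.47 s
v² = v₀² + 2aΔx → Δx = (18² − 0²)/(2·1.9) = 85.3 m

Phase 2 (decelerating): v₀ = 18.0 m/s, a = -1.8 m/s².
v = v₀ + at → t = (17 − 18.0) / -1.8 = 0.556 s
v² = v₀² + 2aΔx → Δx = (17² − 18.0²)/(2·-1.8) = 9.72 m

Phase 3 (constant speed): v₀ = 17.0 m/s, a = 0 m/s².
v = v₀ + at = 17.0 + (0)(4.5) = 17.0 m/s
Δx = v₀t + ½at² = 17.0·4.5 + 0.5·0·4.5² = 76.5 m
Total time = 9.47 + 0.556 + 4.50 = 14.5 s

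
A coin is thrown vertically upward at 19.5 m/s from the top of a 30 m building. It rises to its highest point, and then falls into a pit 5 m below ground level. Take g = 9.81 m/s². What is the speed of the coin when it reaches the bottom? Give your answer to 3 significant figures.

Phase 1 (rising): v₀ = 19.5 m/s, a = -9.81 m/s².
v = v₀ + at → t = (0 − 19.5) / -9.81 = 1.99 s
v² = v₀² + 2aΔx → Δx = (0² − 19.5²)/(2·-9.81) = 19.4 m

Phase 2 (falling): v₀ = 0 m/s, a = -9.81 m/s².
Falls 54.4 m from rest: t = √(2·54.4/9.81) = 3.33 s; v = g·t = 32.7 m/s.
Final speed = 32.7 m/s

32.7 m/s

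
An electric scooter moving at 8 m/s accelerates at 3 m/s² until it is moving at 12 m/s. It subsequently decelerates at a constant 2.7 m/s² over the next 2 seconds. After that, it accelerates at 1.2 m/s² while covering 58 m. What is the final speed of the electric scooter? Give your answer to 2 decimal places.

Phase 1 (accelerating): v₀ = 8.00 m/s, a = 3 m/s².
v = v₀ + at → t = (12 − 8.00) / 3 = 1.33 s
v² = v₀² + 2aΔx → Δx = (12² − 8.00²)/(2·3) = 13.3 m

Phase 2 (decelerating): v₀ = 12.0 m/s, a = -2.7 m/s².
v = v₀ + at = 12.0 + (-2.7)(2) = 6.60 m/s
Δx = v₀t + ½at² = 12.0·2 + 0.5·-2.7·2² = 18.6 m

Phase 3 (accelerating): v₀ = 6.60 m/s, a = 1.2 m/s².
v² = v₀² + 2aΔx = 6.60² + 2·1.2·58 = 183 → v = 13.5 m/s
t = (v − v₀)/a = (13.5 − 6.60)/1.2 = 5.77 s
Final speed = 13.5 m/s

13.52 m/s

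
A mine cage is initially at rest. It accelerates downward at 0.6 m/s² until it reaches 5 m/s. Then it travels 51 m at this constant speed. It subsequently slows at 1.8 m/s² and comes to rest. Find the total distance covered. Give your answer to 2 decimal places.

Phase 1 (accelerating): v₀ = 0 m/s, a = 0.6 m/s².
v = v₀ + at → t = (5 − 0) / 0.6 = 8.33 s
v² = v₀² + 2aΔx → Δx = (5² − 0²)/(2·0.6) = 20.8 m

Phase 2 (constant speed): v₀ = 5.00 m/s, a = 0 m/s².
Constant speed: t = d/v = 51/5.00 = 10.2 s

Phase 3 (decelerating): v₀ = 5.00 m/s, a = -1.8 m/s².
v = v₀ + at → t = (0 − 5.00) / -1.8 = 2.78 s
v² = v₀² + 2aΔx → Δx = (0² − 5.00²)/(2·-1.8) = 6.94 m
Total distance = 20.8 + 51.0 + 6.94 = 78.8 m

78.78 m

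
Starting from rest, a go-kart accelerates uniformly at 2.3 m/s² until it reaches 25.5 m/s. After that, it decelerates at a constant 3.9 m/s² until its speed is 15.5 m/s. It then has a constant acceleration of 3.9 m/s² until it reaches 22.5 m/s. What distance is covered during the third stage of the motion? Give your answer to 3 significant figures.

Phase 1 (accelerating): v₀ = 0 m/s, a = 2.3 m/s².
v = v₀ + at → t = (25.5 − 0) / 2.3 = 11.1 s
v² = v₀² + 2aΔx → Δx = (25.5² − 0²)/(2·2.3) = 141 m

Phase 2 (decelerating): v₀ = 25.5 m/s, a = -3.9 m/s².
v = v₀ + at → t = (15.5 − 25.5) / -3.9 = 2.56 s
v² = v₀² + 2aΔx → Δx = (15.5² − 25.5²)/(2·-3.9) = 52.6 m

Phase 3 (accelerating): v₀ = 15.5 m/s, a = 3.9 m/s².
v = v₀ + at → t = (22.5 − 15.5) / 3.9 = 1.79 s
v² = v₀² + 2aΔx → Δx = (22.5² − 15.5²)/(2·3.9) = 34.1 m
Distance in phase 3 = 34.1 m

34.1 m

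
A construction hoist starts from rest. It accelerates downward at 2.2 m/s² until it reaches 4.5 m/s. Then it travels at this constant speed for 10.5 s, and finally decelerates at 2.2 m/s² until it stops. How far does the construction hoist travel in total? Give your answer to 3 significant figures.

Phase 1 (accelerating): v₀ = 0 m/s, a = 2.2 m/s².
v = v₀ + at → t = (4.5 − 0) / 2.2 = 2.05 s
v² = v₀² + 2aΔx → Δx = (4.5² − 0²)/(2·2.2) = 4.60 m

Phase 2 (constant speed): v₀ = 4.50 m/s, a = 0 m/s².
v = v₀ + at = 4.50 + (0)(10.5) = 4.50 m/s
Δx = v₀t + ½at² = 4.50·10.5 + 0.5·0·10.5² = 47.2 m

Phase 3 (decelerating): v₀ = 4.50 m/s, a = -2.2 m/s².
v = v₀ + at → t = (0 − 4.50) / -2.2 = 2.05 s
v² = v₀² + 2aΔx → Δx = (0² − 4.50²)/(2·-2.2) = 4.60 m
Total distance = 4.60 + 47.2 + 4.60 = 56.5 m

56.5 m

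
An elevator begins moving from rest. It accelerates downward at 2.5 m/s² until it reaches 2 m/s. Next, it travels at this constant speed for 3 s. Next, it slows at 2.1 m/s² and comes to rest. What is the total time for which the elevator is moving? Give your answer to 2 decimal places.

Phase 1 (accelerating): v₀ = 0 m/s, a = 2.5 m/s².
v = v₀ + at → t = (2 − 0) / 2.5 = 0.800 s
v² = v₀² + 2aΔx → Δx = (2² − 0²)/(2·2.5) = 0.800 m

Phase 2 (constant speed): v₀ = 2.00 m/s, a = 0 m/s².
v = v₀ + at = 2.00 + (0)(3) = 2.00 m/s
Δx = v₀t + ½at² = 2.00·3 + 0.5·0·3² = 6.00 m

Phase 3 (decelerating): v₀ = 2.00 m/s, a = -2.1 m/s².
v = v₀ + at → t = (0 − 2.00) / -2.1 = 0.952 s
v² = v₀² + 2aΔx → Δx = (0² − 2.00²)/(2·-2.1) = 0.952 m
Total time = 0.800 + 3.00 + 0.952 = 4.75 s

4.75 s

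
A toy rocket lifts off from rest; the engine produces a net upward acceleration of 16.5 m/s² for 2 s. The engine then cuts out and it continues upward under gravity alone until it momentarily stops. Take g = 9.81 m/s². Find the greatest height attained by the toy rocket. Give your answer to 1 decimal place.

Phase 1 (powered ascent): v₀ = 0 m/s, a = 16.5 m/s².
v = v₀ + at = 0 + (16.5)(2) = 33.0 m/s
Δx = v₀t + ½at² = 0·2 + 0.5·16.5·2² = 33.0 m

Phase 2 (coasting upward): v₀ = 33.0 m/s, a = -9.81 m/s².
v = v₀ + at → t = (0 − 33.0) / -9.81 = 3.36 s
v² = v₀² + 2aΔx → Δx = (0² − 33.0²)/(2·-9.81) = 55.5 m
Maximum height = 33.0 + 55.5 = 88.5 m

88.5 m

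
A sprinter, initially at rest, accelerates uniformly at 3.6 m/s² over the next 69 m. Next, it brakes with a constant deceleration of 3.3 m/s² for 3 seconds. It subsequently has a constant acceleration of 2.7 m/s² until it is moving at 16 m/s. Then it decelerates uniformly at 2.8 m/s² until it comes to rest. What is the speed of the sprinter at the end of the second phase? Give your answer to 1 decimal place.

12.4 m/s

Phase 1 (accelerating): v₀ = 0 m/s, a = 3.6 m/s².
v² = v₀² + 2aΔx = 0² + 2·3.6·69 = 497 → v = 22.3 m/s
t = (v − v₀)/a = (22.3 − 0)/3.6 = 6.19 s

Phase 2 (decelerating): v₀ = 22.3 m/s, a = -3.3 m/s².
v = v₀ + at = 22.3 + (-3.3)(3) = 12.4 m/s
Δx = v₀t + ½at² = 22.3·3 + 0.5·-3.3·3² = 52.0 m
Speed at end of phase 2 = 12.4 m/s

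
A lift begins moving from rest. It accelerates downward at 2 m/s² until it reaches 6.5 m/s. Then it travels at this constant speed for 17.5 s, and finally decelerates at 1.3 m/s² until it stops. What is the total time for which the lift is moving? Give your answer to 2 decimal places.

Phase 1 (accelerating): v₀ = 0 m/s, a = 2 m/s².
v = v₀ + at → t = (6.5 − 0) / 2 = 3.25 s
v² = v₀² + 2aΔx → Δx = (6.5² − 0²)/(2·2) = 10.6 m

Phase 2 (constant speed): v₀ = 6.50 m/s, a = 0 m/s².
v = v₀ + at = 6.50 + (0)(17.5) = 6.50 m/s
Δx = v₀t + ½at² = 6.50·17.5 + 0.5·0·17.5² = 114 m

Phase 3 (decelerating): v₀ = 6.50 m/s, a = -1.3 m/s².
v = v₀ + at → t = (0 − 6.50) / -1.3 = 5.00 s
v² = v₀² + 2aΔx → Δx = (0² − 6.50²)/(2·-1.3) = 16.2 m
Total time = 3.25 + 17.5 + 5.00 = 25.8 s

25.75 s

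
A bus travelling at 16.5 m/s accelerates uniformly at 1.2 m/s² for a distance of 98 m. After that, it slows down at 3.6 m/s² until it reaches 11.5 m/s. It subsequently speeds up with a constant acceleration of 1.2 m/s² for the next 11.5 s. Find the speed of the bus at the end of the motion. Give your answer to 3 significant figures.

Phase 1 (accelerating): v₀ = 16.5 m/s, a = 1.2 m/s².
v² = v₀² + 2aΔx = 16.5² + 2·1.2·98 = 507 → v = 22.5 m/s
t = (v − v₀)/a = (22.5 − 16.5)/1.2 = 5.02 s

Phase 2 (decelerating): v₀ = 22.5 m/s, a = -3.6 m/s².
v = v₀ + at → t = (11.5 − 22.5) / -3.6 = 3.06 s
v² = v₀² + 2aΔx → Δx = (11.5² − 22.5²)/(2·-3.6) = 52.1 m

Phase 3 (accelerating): v₀ = 11.5 m/s, a = 1.2 m/s².
v = v₀ + at = 11.5 + (1.2)(11.5) = 25.3 m/s
Δx = v₀t + ½at² = 11.5·11.5 + 0.5·1.2·11.5² = 212 m
Final speed = 25.3 m/s

25.3 m/s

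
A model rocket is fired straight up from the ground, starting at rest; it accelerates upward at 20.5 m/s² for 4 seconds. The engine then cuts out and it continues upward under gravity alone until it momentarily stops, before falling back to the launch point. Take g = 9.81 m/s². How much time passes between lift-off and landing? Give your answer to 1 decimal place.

22.5 s

Phase 1 (powered ascent): v₀ = 0 m/s, a = 20.5 m/s².
v = v₀ + at = 0 + (20.5)(4) = 82.0 m/s
Δx = v₀t + ½at² = 0·4 + 0.5·20.5·4² = 164 m

Phase 2 (coasting upward): v₀ = 82.0 m/s, a = -9.81 m/s².
v = v₀ + at → t = (0 − 82.0) / -9.81 = 8.36 s
v² = v₀² + 2aΔx → Δx = (0² − 82.0²)/(2·-9.81) = 343 m

Phase 3 (free fall): v₀ = 0 m/s, a = -9.81 m/s².
Falls 507 m from rest: t = √(2·507/9.81) = 10.2 s; v = g·t = 99.7 m/s.
Total time = 4.00 + 8.36 + 10.2 = 22.5 s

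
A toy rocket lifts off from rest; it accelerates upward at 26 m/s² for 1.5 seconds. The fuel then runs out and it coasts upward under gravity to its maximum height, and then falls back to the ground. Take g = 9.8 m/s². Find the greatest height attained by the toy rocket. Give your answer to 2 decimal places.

106.85 m

Phase 1 (powered ascent): v₀ = 0 m/s, a = 26 m/s².
v = v₀ + at = 0 + (26)(1.5) = 39.0 m/s
Δx = v₀t + ½at² = 0·1.5 + 0.5·26·1.5² = 29.2 m

Phase 2 (coasting upward): v₀ = 39.0 m/s, a = -9.8 m/s².
v = v₀ + at → t = (0 − 39.0) / -9.8 = 3.98 s
v² = v₀² + 2aΔx → Δx = (0² − 39.0²)/(2·-9.8) = 77.6 m
Maximum height = 29.2 + 77.6 = 107 m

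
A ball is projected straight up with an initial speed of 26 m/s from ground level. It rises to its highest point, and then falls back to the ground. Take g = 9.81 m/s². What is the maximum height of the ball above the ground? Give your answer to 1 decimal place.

Phase 1 (rising): v₀ = 26.0 m/s, a = -9.81 m/s².
v = v₀ + at → t = (0 − 26.0) / -9.81 = 2.65 s
v² = v₀² + 2aΔx → Δx = (0² − 26.0²)/(2·-9.81) = 34.5 m
Maximum height = 34.5 m

34.5 m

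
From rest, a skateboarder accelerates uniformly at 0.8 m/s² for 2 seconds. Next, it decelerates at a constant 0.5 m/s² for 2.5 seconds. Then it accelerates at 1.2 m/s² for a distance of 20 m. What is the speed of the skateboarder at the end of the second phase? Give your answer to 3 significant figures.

Phase 1 (accelerating): v₀ = 0 m/s, a = 0.8 m/s².
v = v₀ + at = 0 + (0.8)(2) = 1.60 m/s
Δx = v₀t + ½at² = 0·2 + 0.5·0.8·2² = 1.60 m

Phase 2 (decelerating): v₀ = 1.60 m/s, a = -0.5 m/s².
v = v₀ + at = 1.60 + (-0.5)(2.5) = 0.350 m/s
Δx = v₀t + ½at² = 1.60·2.5 + 0.5·-0.5·2.5² = 2.44 m
Speed at end of phase 2 = 0.350 m/s

0.350 m/s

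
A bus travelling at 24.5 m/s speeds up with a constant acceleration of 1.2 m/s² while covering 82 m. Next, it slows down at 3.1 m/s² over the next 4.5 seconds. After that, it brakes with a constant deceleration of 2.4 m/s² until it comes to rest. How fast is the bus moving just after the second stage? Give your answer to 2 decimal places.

Phase 1 (accelerating): v₀ = 24.5 m/s, a = 1.2 m/s².
v² = v₀² + 2aΔx = 24.5² + 2·1.2·82 = 797 → v = 28.2 m/s
t = (v − v₀)/a = (28.2 − 24.5)/1.2 = 3.11 s

Phase 2 (decelerating): v₀ = 28.2 m/s, a = -3.1 m/s².
v = v₀ + at = 28.2 + (-3.1)(4.5) = 14.3 m/s
Δx = v₀t + ½at² = 28.2·4.5 + 0.5·-3.1·4.5² = 95.7 m
Speed at end of phase 2 = 14.3 m/s

14.28 m/s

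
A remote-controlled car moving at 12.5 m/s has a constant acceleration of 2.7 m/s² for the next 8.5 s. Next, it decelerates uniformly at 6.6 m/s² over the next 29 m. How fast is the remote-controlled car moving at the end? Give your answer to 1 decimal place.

29.6 m/s

Phase 1 (accelerating): v₀ = 12.5 m/s, a = 2.7 m/s².
v = v₀ + at = 12.5 + (2.7)(8.5) = 35.5 m/s
Δx = v₀t + ½at² = 12.5·8.5 + 0.5·2.7·8.5² = 204 m

Phase 2 (decelerating): v₀ = 35.5 m/s, a = -6.6 m/s².
v² = v₀² + 2aΔx = 35.5² + 2·-6.6·29 = 874 → v = 29.6 m/s
t = (v − v₀)/a = (29.6 − 35.5)/-6.6 = 0.892 s
Final speed = 29.6 m/s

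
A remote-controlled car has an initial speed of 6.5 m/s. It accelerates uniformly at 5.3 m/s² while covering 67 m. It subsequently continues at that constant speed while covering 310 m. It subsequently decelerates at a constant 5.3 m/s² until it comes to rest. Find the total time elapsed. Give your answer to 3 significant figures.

20.4 s

Phase 1 (accelerating): v₀ = 6.50 m/s, a = 5.3 m/s².
v² = v₀² + 2aΔx = 6.50² + 2·5.3·67 = 752 → v = 27.4 m/s
t = (v − v₀)/a = (27.4 − 6.50)/5.3 = 3.95 s

Phase 2 (constant speed): v₀ = 27.4 m/s, a = 0 m/s².
Constant speed: t = d/v = 310/27.4 = 11.3 s

Phase 3 (decelerating): v₀ = 27.4 m/s, a = -5.3 m/s².
v = v₀ + at → t = (0 − 27.4) / -5.3 = 5.18 s
v² = v₀² + 2aΔx → Δx = (0² − 27.4²)/(2·-5.3) = 71.0 m
Total time = 3.95 + 11.3 + 5.18 = 20.4 s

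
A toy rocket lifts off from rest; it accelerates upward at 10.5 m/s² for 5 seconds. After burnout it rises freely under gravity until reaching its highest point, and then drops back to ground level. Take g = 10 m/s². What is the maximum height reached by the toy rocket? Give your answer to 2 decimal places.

269.06 m

Phase 1 (powered ascent): v₀ = 0 m/s, a = 10.5 m/s².
v = v₀ + at = 0 + (10.5)(5) = 52.5 m/s
Δx = v₀t + ½at² = 0·5 + 0.5·10.5·5² = 131 m

Phase 2 (coasting upward): v₀ = 52.5 m/s, a = -10 m/s².
v = v₀ + at → t = (0 − 52.5) / -10 = 5.25 s
v² = v₀² + 2aΔx → Δx = (0² − 52.5²)/(2·-10) = 138 m
Maximum height = 131 + 138 = 269 m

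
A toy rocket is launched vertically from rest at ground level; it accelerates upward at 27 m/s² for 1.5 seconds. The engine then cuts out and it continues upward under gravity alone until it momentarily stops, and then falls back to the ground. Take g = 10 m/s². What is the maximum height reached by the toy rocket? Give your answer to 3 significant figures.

Phase 1 (powered ascent): v₀ = 0 m/s, a = 27 m/s².
v = v₀ + at = 0 + (27)(1.5) = 40.5 m/s
Δx = v₀t + ½at² = 0·1.5 + 0.5·27·1.5² = 30.4 m

Phase 2 (coasting upward): v₀ = 40.5 m/s, a = -10 m/s².
v = v₀ + at → t = (0 − 40.5) / -10 = 4.05 s
v² = v₀² + 2aΔx → Δx = (0² − 40.5²)/(2·-10) = 82.0 m
Maximum height = 30.4 + 82.0 = 112 m

112 m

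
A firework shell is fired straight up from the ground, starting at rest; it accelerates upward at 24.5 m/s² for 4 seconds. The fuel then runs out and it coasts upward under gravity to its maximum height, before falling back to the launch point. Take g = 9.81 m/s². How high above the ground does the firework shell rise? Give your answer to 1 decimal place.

Phase 1 (powered ascent): v₀ = 0 m/s, a = 24.5 m/s².
v = v₀ + at = 0 + (24.5)(4) = 98.0 m/s
Δx = v₀t + ½at² = 0·4 + 0.5·24.5·4² = 196 m

Phase 2 (coasting upward): v₀ = 98.0 m/s, a = -9.81 m/s².
v = v₀ + at → t = (0 − 98.0) / -9.81 = 9.99 s
v² = v₀² + 2aΔx → Δx = (0² − 98.0²)/(2·-9.81) = 490 m
Maximum height = 196 + 490 = 686 m

685.5 m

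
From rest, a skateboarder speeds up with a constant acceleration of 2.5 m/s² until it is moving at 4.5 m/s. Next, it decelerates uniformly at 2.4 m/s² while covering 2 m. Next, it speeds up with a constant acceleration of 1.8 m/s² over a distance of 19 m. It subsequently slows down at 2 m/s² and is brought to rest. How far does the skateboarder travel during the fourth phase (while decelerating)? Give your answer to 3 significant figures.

Phase 1 (accelerating): v₀ = 0 m/s, a = 2.5 m/s².
v = v₀ + at → t = (4.5 − 0) / 2.5 = 1.80 s
v² = v₀² + 2aΔx → Δx = (4.5² − 0²)/(2·2.5) = 4.05 m

Phase 2 (decelerating): v₀ = 4.50 m/s, a = -2.4 m/s².
v² = v₀² + 2aΔx = 4.50² + 2·-2.4·2 = 10.7 → v = 3.26 m/s
t = (v − v₀)/a = (3.26 − 4.50)/-2.4 = 0.515 s

Phase 3 (accelerating): v₀ = 3.26 m/s, a = 1.8 m/s².
v² = v₀² + 2aΔx = 3.26² + 2·1.8·19 = 79.1 → v = 8.89 m/s
t = (v − v₀)/a = (8.89 − 3.26)/1.8 = 3.13 s

Phase 4 (decelerating): v₀ = 8.89 m/s, a = -2 m/s².
v = v₀ + at → t = (0 − 8.89) / -2 = 4.45 s
v² = v₀² + 2aΔx → Δx = (0² − 8.89²)/(2·-2) = 19.8 m
Distance in phase 4 = 19.8 m

19.8 m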